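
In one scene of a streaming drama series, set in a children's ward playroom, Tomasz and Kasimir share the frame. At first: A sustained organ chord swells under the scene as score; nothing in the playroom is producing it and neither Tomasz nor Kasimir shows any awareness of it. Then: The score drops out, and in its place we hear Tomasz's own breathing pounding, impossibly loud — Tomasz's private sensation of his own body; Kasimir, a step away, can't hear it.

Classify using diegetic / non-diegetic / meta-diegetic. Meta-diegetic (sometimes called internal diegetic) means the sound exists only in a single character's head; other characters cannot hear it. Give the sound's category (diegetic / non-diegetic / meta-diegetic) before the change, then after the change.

Before the change: underscore with no in-world source, inaudible to the characters → non-diegetic.
After the change: the body sound is Tomasz's subjective perception alone — Kasimir can't hear it → meta-diegetic.

non-diegetic, meta-diegetic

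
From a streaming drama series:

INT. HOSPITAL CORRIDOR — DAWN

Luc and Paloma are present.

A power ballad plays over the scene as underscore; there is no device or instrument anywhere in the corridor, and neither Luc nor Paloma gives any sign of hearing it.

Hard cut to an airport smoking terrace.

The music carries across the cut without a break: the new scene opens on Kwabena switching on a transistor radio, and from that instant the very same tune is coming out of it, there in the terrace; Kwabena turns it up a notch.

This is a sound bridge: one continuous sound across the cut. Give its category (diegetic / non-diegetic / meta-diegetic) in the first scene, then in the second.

non-diegetic, diegetic

Scene one: there's no in-world source anywhere and no character hears it — underscore for the audience only → non-diegetic.
Scene two: once Kwabena turns on a transistor radio, the music has a real source in the story world and Kwabena reacts to it → diegetic.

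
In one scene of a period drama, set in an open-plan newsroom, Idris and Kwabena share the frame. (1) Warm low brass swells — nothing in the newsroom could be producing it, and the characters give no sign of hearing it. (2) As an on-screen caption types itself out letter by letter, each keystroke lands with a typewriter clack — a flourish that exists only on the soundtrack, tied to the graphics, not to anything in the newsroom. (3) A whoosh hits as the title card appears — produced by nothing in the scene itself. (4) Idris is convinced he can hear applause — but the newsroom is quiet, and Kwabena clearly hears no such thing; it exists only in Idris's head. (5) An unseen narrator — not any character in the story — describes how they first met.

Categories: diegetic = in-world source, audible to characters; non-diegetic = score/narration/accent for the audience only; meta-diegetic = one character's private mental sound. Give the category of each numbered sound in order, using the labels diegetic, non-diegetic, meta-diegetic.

(1) is non-diegetic: it has no source in the story world and no character can hear it — it's underscore.
(2) the caption isn't part of the story world, so neither is the sound tied to it → non-diegetic.
(3) is non-diegetic: nothing in the scene produces it; it's an accent added for the audience.
(4) the sound is imagined by Idris; nothing in the story world is producing it and Kwabena can't hear it → meta-diegetic.
Sound (5): the narrator exists outside the story world, addressing only the audience, so non-diegetic.

non-diegetic, non-diegetic, non-diegetic, meta-diegetic, non-diegetic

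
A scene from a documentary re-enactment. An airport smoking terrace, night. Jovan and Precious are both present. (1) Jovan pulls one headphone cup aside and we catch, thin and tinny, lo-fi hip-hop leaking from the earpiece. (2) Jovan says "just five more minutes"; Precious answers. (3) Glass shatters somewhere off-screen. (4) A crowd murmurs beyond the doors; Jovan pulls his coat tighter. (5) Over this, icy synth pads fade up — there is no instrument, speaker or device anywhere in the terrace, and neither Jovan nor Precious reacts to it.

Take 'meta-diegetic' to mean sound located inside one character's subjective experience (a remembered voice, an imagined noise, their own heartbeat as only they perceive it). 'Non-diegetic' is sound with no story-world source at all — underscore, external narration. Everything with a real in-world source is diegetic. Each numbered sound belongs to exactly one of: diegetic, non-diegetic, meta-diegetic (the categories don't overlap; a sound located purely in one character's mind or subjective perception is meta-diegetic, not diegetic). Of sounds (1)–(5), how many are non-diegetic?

Sound (1): it's leaking from a physical pair of headphones in the scene, so diegetic.
Sound (2): spoken by a character present in the story world, so diegetic.
(3) an in-world source (glass); characters could hear it → diegetic.
(4) is diegetic: it's the actual ambient sound of the location.
(5) it has no source in the story world and no character can hear it — it's underscore → non-diegetic.
Non-diegetic: (5) — that's 1.

1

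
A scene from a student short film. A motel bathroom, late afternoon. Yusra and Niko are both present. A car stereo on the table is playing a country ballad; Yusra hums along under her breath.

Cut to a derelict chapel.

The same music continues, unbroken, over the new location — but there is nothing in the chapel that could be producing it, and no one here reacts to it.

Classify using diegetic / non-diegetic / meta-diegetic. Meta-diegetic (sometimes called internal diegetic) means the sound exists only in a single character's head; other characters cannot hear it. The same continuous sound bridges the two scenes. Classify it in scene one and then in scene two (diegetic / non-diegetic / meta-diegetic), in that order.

Scene one: a car stereo is an on-screen source and Yusra reacts to it → diegetic.
Scene two: there is no source in the chapel and no one hears it — it's now underscore → non-diegetic.

diegetic, non-diegetic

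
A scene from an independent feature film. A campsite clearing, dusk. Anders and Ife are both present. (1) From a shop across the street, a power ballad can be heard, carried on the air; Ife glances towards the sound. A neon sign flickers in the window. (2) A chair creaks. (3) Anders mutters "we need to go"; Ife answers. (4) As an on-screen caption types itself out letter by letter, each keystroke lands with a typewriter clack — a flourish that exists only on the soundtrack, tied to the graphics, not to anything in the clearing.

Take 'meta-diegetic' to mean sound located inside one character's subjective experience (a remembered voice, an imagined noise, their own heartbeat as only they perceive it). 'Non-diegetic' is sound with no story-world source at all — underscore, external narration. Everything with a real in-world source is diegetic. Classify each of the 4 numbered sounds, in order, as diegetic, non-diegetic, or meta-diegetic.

(1) off-screen diegetic: the source is out of frame but still in the story's space → diegetic.
Sound (2): the sound comes from a chair physically present in the location, so diegetic.
Sound (3): Anders is a character speaking aloud in the scene, so diegetic.
(4) it accompanies on-screen graphics, not anything inside the story world → non-diegetic.

diegetic, diegetic, diegetic, non-diegetic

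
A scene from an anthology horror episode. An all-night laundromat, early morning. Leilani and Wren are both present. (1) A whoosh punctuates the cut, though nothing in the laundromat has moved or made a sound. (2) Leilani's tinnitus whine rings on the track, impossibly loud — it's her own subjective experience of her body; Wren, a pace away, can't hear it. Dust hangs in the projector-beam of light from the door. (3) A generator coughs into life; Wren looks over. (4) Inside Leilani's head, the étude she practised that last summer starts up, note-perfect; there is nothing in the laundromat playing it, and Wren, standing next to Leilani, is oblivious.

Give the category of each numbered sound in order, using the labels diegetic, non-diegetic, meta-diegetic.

non-diegetic, meta-diegetic, diegetic, meta-diegetic

(1) is non-diegetic: nothing in the scene produces it; it's an accent added for the audience.
Sound (2): a subjective body sound — Leilani's private perception, inaudible to Wren, so meta-diegetic.
(3) is diegetic: an in-world source (a generator); characters could hear it.
(4) is meta-diegetic: the music is a memory playing inside Leilani's mind alone; no real-world source, Wren can't hear it.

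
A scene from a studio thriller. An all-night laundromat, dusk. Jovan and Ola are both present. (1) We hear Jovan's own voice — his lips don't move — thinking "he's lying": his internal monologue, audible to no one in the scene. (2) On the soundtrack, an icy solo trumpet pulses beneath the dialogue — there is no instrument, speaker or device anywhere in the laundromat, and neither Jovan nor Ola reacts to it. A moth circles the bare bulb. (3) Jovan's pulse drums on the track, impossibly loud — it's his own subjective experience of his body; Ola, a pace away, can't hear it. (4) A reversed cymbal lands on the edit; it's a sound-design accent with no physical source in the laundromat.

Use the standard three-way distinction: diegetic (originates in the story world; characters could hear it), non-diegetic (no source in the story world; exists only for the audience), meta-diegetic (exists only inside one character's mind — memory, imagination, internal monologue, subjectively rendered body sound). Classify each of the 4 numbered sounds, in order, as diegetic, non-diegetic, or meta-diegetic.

Sound (1): it's Jovan's unspoken thought, heard only by the audience via his subjectivity, so meta-diegetic.
(2) it has no source in the story world and no character can hear it — it's underscore → non-diegetic.
(3) is meta-diegetic: a subjective body sound — Jovan's private perception, inaudible to Ola.
(4) an editorial stinger — it belongs to the cut, not the story world → non-diegetic.

meta-diegetic, non-diegetic, meta-diegetic, non-diegetic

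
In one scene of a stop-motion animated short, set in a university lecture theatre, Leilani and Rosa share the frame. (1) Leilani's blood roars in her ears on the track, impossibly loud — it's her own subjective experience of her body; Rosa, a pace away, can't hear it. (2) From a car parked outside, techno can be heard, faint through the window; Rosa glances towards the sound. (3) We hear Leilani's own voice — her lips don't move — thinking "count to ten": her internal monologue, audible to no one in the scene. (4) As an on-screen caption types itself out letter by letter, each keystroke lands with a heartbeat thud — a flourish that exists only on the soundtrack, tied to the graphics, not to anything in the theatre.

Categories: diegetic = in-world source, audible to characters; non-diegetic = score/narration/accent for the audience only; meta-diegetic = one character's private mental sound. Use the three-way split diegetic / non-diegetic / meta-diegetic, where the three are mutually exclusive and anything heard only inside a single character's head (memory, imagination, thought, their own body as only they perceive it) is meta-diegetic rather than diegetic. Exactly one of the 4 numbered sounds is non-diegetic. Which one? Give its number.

4

Sound (1): point-of-audition from inside Leilani's body; not a sound in the room, so meta-diegetic.
Sound (2): it's coming from a car parked outside — a location within the story world — and Rosa reacts, so diegetic.
(3) it's Leilani's unspoken thought, heard only by the audience via her subjectivity → meta-diegetic.
Sound (4): the caption isn't part of the story world, so neither is the sound tied to it, so non-diegetic.
Only (4) is non-diegetic.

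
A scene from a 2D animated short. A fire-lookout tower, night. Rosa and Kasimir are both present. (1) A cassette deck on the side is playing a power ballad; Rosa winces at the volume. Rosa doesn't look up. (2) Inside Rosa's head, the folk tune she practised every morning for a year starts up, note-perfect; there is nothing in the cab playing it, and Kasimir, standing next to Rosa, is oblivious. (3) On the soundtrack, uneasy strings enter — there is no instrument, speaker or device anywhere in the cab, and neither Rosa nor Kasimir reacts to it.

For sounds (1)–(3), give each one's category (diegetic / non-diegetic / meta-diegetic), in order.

(1) the music comes from an on-screen device that Rosa responds to → diegetic.
Sound (2): it lives in Rosa's subjectivity, not in the cab, so meta-diegetic.
(3) is non-diegetic: it has no source in the story world and no character can hear it — it's underscore.

diegetic, meta-diegetic, non-diegetic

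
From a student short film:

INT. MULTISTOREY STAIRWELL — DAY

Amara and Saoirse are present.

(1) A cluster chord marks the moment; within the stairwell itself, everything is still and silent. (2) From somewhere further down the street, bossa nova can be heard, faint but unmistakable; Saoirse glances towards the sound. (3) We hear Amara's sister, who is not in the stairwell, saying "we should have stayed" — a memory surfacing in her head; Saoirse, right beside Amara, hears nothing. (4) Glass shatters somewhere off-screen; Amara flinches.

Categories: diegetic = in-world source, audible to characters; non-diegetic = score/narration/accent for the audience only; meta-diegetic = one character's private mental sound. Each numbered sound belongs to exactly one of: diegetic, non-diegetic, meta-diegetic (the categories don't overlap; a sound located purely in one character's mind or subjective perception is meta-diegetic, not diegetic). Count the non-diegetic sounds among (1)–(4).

1

(1) it's a sound-design accent with no in-world source; no one in the scene can hear it → non-diegetic.
(2) is diegetic: it's coming from somewhere further down the street — a location within the story world — and Saoirse reacts.
(3) the voice is a memory playing only inside Amara's mind; Saoirse can't hear it → meta-diegetic.
(4) an in-world source (glass); characters could hear it → diegetic.
So 1 of the 4 is non-diegetic: (1).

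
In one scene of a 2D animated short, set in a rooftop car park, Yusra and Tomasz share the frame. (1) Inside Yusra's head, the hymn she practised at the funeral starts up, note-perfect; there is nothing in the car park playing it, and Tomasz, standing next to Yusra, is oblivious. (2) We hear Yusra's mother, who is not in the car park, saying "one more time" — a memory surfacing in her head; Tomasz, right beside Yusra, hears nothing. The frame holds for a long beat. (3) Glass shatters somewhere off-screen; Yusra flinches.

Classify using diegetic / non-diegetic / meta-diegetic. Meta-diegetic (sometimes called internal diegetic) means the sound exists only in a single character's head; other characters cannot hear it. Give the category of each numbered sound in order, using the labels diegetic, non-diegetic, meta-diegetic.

meta-diegetic, meta-diegetic, diegetic

(1) is meta-diegetic: remembered music, private to Yusra — Tomasz is oblivious because it isn't in the room.
(2) it's Yusra's recollection rendered as sound; the other character can't hear it → meta-diegetic.
(3) the sound comes from glass physically present in the location → diegetic.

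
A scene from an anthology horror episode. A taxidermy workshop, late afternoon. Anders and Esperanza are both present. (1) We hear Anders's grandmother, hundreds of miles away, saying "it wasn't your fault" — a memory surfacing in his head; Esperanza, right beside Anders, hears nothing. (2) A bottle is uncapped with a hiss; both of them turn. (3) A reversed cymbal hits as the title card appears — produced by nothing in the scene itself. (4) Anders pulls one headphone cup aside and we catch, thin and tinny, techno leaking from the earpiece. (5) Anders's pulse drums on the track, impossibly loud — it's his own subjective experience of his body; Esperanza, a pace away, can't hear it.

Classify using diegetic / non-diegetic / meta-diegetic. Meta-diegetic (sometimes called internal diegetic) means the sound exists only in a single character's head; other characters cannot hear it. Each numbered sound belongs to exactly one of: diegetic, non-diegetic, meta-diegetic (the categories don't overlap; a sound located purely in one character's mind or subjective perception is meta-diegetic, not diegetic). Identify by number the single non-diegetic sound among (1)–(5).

Sound (1): it's Anders's recollection rendered as sound; the other character can't hear it, so meta-diegetic.
(2) an in-world source (a bottle); characters could hear it → diegetic.
(3) it's a sound-design accent with no in-world source; no one in the scene can hear it → non-diegetic.
(4) the headphones are an on-screen source → diegetic.
Sound (5): point-of-audition from inside Anders's body; not a sound in the room, so meta-diegetic.
Only (3) is non-diegetic.

3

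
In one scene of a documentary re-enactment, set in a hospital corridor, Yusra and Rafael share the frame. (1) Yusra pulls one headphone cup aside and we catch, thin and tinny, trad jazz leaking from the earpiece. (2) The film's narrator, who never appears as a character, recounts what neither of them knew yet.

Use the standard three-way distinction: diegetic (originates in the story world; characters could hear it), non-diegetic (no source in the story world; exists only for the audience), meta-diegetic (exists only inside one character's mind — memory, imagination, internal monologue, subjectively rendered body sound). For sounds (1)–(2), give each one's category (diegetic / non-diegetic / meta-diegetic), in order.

diegetic, non-diegetic

Sound (1): the earpiece is a real device on Yusra's head — source music, so diegetic.
(2) the narrator exists outside the story world, addressing only the audience → non-diegetic.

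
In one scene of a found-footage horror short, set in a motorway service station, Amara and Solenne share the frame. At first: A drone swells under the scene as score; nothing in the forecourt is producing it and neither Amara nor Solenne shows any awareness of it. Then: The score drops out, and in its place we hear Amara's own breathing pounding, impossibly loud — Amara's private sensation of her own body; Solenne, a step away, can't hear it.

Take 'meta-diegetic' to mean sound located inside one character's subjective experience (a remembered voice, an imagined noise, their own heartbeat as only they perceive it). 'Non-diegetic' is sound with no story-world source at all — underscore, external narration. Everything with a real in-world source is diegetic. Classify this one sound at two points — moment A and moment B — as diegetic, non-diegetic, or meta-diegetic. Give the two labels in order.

non-diegetic, meta-diegetic

Moment A: underscore with no in-world source, inaudible to the characters → non-diegetic.
Moment B: the body sound is Amara's subjective perception alone — Solenne can't hear it → meta-diegetic.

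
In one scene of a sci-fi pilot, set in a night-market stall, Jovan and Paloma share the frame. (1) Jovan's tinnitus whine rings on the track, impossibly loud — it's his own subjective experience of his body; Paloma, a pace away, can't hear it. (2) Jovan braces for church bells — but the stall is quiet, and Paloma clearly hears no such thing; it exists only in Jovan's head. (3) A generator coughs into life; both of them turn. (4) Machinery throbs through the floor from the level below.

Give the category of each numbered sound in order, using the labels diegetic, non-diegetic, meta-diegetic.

Sound (1): point-of-audition from inside Jovan's body; not a sound in the room, so meta-diegetic.
(2) Jovan alone 'hears' it — an imagined sound, not present in the space → meta-diegetic.
(3) the sound comes from a generator physically present in the location → diegetic.
Sound (4): ambient/room sound belonging to the story's physical space, so diegetic.

meta-diegetic, meta-diegetic, diegetic, diegetic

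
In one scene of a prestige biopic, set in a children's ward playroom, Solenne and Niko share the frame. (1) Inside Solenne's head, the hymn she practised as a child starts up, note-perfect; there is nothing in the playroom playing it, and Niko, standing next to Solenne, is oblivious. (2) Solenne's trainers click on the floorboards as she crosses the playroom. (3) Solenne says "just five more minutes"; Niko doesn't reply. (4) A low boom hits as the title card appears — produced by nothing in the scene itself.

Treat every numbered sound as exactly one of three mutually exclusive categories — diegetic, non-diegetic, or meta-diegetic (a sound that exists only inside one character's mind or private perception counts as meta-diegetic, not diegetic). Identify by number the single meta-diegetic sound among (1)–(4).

(1) the music is a memory playing inside Solenne's mind alone; no real-world source, Niko can't hear it → meta-diegetic.
(2) Solenne's footsteps are produced in the story world → diegetic.
Sound (3): spoken by a character present in the story world, so diegetic.
Sound (4): it's a sound-design accent with no in-world source; no one in the scene can hear it, so non-diegetic.
Only (1) is meta-diegetic.

1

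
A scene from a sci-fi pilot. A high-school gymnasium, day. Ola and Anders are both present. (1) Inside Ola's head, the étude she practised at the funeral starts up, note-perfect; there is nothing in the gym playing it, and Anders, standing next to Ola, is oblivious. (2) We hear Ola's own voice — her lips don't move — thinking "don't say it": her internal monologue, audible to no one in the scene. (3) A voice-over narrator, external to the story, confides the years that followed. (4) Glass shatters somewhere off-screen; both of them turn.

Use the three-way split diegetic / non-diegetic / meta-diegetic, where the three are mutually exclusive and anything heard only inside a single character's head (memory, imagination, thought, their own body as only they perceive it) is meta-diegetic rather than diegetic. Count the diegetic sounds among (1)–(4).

(1) is meta-diegetic: it lives in Ola's subjectivity, not in the gym.
(2) is meta-diegetic: it's Ola's unspoken thought, heard only by the audience via her subjectivity.
Sound (3): commentary laid over the scene from outside the fiction, so non-diegetic.
Sound (4): glass is a real object/event in the scene's world, so diegetic.
So 1 of the 4 is diegetic: (4).

1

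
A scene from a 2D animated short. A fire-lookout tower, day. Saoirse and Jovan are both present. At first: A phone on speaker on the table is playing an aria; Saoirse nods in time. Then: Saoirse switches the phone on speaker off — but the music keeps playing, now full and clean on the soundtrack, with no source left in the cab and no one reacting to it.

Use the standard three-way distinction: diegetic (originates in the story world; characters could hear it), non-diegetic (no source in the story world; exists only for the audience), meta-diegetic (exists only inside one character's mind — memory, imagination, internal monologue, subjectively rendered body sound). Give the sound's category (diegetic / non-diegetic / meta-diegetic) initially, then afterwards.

Initially: a phone on speaker is a real in-scene source and Saoirse reacts to it → diegetic.
Afterwards: there is no longer any in-world source and no one can hear it — it has become underscore → non-diegetic.

diegetic, non-diegetic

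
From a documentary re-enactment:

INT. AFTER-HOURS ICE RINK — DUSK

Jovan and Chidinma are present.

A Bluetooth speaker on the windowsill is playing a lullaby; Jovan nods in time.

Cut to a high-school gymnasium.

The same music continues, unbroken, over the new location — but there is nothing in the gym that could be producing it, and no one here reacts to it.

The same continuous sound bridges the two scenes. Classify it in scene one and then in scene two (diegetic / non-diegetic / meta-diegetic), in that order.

Scene one: a Bluetooth speaker is an on-screen source and Jovan reacts to it → diegetic.
Scene two: there is no source in the gym and no one hears it — it's now underscore → non-diegetic.

diegetic, non-diegetic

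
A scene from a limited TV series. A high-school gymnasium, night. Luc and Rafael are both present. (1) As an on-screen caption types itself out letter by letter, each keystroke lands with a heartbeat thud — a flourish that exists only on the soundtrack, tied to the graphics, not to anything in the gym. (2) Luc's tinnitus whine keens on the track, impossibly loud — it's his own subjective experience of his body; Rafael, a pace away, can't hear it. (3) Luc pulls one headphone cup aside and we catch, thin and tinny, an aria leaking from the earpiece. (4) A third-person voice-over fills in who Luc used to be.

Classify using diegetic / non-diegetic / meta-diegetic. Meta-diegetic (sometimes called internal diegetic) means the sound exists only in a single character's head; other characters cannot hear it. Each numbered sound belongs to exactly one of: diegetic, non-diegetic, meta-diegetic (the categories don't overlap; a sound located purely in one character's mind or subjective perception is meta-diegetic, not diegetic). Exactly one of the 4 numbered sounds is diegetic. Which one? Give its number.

3

Sound (1): sound married to a title/caption — outside the diegesis by definition, so non-diegetic.
(2) is meta-diegetic: it's Luc's internal bodily sensation rendered as sound; only Luc 'hears' it.
Sound (3): the earpiece is a real device on Luc's head — source music, so diegetic.
Sound (4): the narrator exists outside the story world, addressing only the audience, so non-diegetic.
Only (3) is diegetic.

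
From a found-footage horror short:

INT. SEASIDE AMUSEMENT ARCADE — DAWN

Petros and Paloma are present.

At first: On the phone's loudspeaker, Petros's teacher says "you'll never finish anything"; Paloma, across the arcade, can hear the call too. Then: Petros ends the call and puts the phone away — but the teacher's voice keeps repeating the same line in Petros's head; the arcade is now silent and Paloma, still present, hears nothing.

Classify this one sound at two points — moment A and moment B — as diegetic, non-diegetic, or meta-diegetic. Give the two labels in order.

diegetic, meta-diegetic

Moment A: the loudspeaker is an in-world source; both Petros and Paloma hear the call → diegetic.
Moment B: with the phone off, the voice continues only as Petros's private mental replay — Paloma can't hear it → meta-diegetic.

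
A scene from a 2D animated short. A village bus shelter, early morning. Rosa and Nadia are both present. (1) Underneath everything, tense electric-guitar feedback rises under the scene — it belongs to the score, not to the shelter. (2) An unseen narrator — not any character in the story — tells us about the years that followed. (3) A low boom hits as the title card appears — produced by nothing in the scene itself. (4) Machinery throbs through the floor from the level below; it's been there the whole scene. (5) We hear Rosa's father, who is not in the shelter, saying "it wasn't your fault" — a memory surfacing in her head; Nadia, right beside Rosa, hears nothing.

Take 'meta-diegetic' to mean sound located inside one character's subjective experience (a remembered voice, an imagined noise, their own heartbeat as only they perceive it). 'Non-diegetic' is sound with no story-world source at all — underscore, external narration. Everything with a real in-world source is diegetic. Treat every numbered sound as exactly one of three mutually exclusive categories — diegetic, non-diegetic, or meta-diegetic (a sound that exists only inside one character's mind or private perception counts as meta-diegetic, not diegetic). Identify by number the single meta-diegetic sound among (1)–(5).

Sound (1): it has no source in the story world and no character can hear it — it's underscore, so non-diegetic.
Sound (2): external voice-over — not a character, not heard by anyone in the scene, so non-diegetic.
(3) an editorial stinger — it belongs to the cut, not the story world → non-diegetic.
(4) ambient/room sound belonging to the story's physical space → diegetic.
Sound (5): the voice is a memory playing only inside Rosa's mind; Nadia can't hear it, so meta-diegetic.
Only (5) is meta-diegetic.

5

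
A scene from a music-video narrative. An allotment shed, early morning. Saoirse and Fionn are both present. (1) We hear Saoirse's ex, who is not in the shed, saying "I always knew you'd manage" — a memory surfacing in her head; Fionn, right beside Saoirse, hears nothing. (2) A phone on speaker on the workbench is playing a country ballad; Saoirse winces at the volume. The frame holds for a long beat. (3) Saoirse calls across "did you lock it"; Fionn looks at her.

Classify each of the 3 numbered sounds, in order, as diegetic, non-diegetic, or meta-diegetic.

meta-diegetic, diegetic, diegetic

(1) is meta-diegetic: a remembered line, private to Saoirse — not present in the room, not audible to Fionn.
(2) the music comes from an on-screen device that Saoirse responds to → diegetic.
Sound (3): spoken by a character present in the story world, so diegetic.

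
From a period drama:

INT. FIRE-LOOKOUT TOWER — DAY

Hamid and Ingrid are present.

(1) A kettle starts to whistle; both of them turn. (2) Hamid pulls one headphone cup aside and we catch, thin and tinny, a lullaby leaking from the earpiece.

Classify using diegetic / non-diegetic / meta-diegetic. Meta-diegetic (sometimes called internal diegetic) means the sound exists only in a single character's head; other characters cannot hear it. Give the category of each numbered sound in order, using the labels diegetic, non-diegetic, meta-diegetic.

diegetic, diegetic

(1) is diegetic: an in-world source (a kettle); characters could hear it.
(2) the headphones are an on-screen source → diegetic.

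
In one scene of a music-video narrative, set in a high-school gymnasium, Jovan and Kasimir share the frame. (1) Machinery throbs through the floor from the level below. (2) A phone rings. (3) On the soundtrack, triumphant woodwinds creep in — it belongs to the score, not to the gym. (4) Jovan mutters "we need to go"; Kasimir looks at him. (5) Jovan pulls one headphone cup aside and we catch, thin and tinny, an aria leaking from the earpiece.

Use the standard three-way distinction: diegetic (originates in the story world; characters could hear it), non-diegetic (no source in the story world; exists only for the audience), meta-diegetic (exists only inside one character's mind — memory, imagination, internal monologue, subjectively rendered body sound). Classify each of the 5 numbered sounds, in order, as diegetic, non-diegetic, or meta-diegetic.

(1) machinery is part of the location's real environment → diegetic.
Sound (2): a phone is a real object/event in the scene's world, so diegetic.
Sound (3): nothing in the gym produces it and the characters don't hear it — pure soundtrack, so non-diegetic.
(4) spoken by a character present in the story world → diegetic.
(5) is diegetic: it's leaking from a physical pair of headphones in the scene.

diegetic, diegetic, non-diegetic, diegetic, diegetic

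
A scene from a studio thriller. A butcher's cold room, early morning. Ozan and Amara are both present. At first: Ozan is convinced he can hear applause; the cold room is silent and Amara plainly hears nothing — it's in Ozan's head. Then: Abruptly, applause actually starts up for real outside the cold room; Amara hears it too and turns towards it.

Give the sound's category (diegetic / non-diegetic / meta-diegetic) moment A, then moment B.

Moment A: only Ozan 'hears' it — imagined, in his mind → meta-diegetic.
Moment B: now there's a real external source and Amara hears it too — in the story world → diegetic.

meta-diegetic, diegetic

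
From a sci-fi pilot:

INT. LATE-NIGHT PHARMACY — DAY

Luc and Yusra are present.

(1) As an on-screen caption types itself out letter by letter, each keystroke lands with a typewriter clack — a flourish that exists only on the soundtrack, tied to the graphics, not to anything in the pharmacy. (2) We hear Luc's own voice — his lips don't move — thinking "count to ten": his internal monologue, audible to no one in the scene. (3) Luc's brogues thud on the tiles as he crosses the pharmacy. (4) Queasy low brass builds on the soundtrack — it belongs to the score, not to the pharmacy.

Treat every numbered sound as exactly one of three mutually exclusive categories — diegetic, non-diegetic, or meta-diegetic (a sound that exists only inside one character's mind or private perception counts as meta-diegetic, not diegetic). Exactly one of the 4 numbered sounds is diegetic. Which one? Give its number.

(1) sound married to a title/caption — outside the diegesis by definition → non-diegetic.
Sound (2): it's Luc's unspoken thought, heard only by the audience via his subjectivity, so meta-diegetic.
Sound (3): it's the physical sound of Luc moving in the space, so diegetic.
Sound (4): nothing in the pharmacy produces it and the characters don't hear it — pure soundtrack, so non-diegetic.
Only (3) is diegetic.

3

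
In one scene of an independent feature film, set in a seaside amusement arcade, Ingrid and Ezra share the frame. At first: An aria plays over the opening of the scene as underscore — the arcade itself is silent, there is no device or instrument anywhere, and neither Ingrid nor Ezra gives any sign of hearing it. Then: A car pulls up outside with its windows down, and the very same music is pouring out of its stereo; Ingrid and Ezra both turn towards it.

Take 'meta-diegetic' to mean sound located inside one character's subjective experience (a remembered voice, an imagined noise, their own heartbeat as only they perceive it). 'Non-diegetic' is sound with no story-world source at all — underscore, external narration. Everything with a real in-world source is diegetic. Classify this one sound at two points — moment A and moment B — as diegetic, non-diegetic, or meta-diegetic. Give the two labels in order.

Moment A: no in-world source exists and no character can hear it — underscore → non-diegetic.
Moment B: the car stereo is now a real source in the story world and the characters hear it → diegetic.

non-diegetic, diegetic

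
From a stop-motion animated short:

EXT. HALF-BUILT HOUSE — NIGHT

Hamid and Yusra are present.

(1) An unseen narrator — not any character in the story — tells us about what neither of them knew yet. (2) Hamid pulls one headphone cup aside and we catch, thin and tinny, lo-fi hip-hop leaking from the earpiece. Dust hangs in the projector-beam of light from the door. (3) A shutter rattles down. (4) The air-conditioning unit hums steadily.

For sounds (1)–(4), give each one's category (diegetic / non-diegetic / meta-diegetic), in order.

non-diegetic, diegetic, diegetic, diegetic

(1) commentary laid over the scene from outside the fiction → non-diegetic.
Sound (2): the earpiece is a real device on Hamid's head — source music, so diegetic.
(3) is diegetic: a shutter is a real object/event in the scene's world.
(4) is diegetic: ambient/room sound belonging to the story's physical space.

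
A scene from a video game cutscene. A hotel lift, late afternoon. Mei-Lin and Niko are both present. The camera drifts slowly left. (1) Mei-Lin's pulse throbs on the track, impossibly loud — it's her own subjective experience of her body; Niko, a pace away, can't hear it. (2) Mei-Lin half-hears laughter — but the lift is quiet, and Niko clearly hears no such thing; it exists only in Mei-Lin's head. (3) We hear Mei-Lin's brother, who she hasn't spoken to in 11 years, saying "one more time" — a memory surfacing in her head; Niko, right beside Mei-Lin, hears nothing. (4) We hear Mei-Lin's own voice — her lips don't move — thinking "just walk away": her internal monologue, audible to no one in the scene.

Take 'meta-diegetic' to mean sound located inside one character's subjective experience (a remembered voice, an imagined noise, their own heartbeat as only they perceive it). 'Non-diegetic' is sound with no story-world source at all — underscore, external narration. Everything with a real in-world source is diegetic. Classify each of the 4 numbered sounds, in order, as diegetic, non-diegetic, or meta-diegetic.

(1) point-of-audition from inside Mei-Lin's body; not a sound in the room → meta-diegetic.
(2) is meta-diegetic: Mei-Lin alone 'hears' it — an imagined sound, not present in the space.
Sound (3): a remembered line, private to Mei-Lin — not present in the room, not audible to Niko, so meta-diegetic.
(4) is meta-diegetic: it's Mei-Lin's unspoken thought, heard only by the audience via her subjectivity.

meta-diegetic, meta-diegetic, meta-diegetic, meta-diegetic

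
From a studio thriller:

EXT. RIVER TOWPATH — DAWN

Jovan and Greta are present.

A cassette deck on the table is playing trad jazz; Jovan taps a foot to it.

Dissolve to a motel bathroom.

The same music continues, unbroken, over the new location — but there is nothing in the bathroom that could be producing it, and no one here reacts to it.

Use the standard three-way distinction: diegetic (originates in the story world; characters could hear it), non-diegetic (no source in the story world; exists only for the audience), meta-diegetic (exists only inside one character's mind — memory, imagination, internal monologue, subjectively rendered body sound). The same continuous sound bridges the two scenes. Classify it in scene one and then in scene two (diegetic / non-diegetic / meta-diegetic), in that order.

Scene one: a cassette deck is an on-screen source and Jovan reacts to it → diegetic.
Scene two: there is no source in the bathroom and no one hears it — it's now underscore → non-diegetic.

diegetic, non-diegetic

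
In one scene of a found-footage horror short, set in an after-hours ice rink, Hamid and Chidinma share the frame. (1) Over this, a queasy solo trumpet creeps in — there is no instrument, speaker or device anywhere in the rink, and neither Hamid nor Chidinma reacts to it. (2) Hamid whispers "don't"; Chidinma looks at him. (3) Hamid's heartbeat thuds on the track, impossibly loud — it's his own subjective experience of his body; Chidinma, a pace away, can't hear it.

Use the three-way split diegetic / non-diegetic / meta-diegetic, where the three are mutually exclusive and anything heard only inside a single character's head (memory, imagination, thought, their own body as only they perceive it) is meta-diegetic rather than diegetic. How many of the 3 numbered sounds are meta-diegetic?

(1) nothing in the rink produces it and the characters don't hear it — pure soundtrack → non-diegetic.
(2) spoken by a character present in the story world → diegetic.
(3) is meta-diegetic: a subjective body sound — Hamid's private perception, inaudible to Chidinma.
Meta-diegetic: (3) — that's 1.

1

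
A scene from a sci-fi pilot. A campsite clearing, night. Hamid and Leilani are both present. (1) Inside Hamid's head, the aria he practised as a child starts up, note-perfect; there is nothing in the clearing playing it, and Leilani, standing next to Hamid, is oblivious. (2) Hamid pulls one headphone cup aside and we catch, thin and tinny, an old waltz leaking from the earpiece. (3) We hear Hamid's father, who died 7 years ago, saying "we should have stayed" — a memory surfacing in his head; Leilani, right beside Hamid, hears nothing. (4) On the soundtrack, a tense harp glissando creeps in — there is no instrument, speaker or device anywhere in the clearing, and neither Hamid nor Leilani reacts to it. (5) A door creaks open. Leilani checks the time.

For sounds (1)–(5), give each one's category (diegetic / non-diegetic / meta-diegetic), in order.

(1) it lives in Hamid's subjectivity, not in the clearing → meta-diegetic.
(2) is diegetic: it's leaking from a physical pair of headphones in the scene.
Sound (3): the voice is a memory playing only inside Hamid's mind; Leilani can't hear it, so meta-diegetic.
(4) is non-diegetic: score with no on-screen or off-screen source; it exists for the audience alone.
Sound (5): the sound comes from a door physically present in the location, so diegetic.

meta-diegetic, diegetic, meta-diegetic, non-diegetic, diegetic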